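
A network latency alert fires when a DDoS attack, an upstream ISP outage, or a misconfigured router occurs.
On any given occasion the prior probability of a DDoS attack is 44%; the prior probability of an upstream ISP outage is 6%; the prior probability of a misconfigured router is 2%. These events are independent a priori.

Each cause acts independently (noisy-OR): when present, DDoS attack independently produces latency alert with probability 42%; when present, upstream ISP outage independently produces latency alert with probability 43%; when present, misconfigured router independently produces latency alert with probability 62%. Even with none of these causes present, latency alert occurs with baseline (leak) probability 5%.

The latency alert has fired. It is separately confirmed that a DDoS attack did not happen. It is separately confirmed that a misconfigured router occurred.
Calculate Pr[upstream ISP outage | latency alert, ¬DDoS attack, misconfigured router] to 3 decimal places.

Under noisy-OR, P(latency alert | causes) = 1 − (1−0.05)·∏(1−qᵢ) over the active causes.
P(latency alert | ¬DDoS attack, misconfigured router) = 0.639·0.94 + 0.79423·0.06 = 0.600660 + 0.047654 = 0.648314
The upstream ISP outage-present share is 0.79423·0.06 = 0.047654.
So P(upstream ISP outage | latency alert, ¬DDoS attack, misconfigured router) = 0.047654/0.648314 ≈ 0.074.

Pr[upstream ISP outage | latency alert, ¬DDoS attack, misconfigured router] ≈ 0.074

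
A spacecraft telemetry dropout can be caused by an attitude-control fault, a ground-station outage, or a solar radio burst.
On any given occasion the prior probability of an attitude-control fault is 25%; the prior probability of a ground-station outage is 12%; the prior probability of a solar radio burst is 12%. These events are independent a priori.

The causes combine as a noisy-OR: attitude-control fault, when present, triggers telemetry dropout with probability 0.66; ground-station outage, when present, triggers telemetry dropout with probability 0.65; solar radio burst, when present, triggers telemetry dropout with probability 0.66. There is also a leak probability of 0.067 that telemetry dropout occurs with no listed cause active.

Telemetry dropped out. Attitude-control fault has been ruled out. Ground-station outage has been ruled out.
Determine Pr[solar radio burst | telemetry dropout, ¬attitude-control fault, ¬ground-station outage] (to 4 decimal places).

Pr[solar radio burst | telemetry dropout, ¬attitude-control fault, ¬ground-station outage] ≈ 0.5815

Under noisy-OR, P(telemetry dropout | causes) = 1 − (1−0.067)·∏(1−qᵢ) over the active causes.
By total probability over both values of solar radio burst:
  P(telemetry dropout | ¬attitude-control fault, ¬ground-station outage) = 0.067×0.88 + 0.68278×0.12
        = 0.058960 + 0.081934 = 0.140894
Configurations with solar radio burst contribute 0.081934, so
  P(solar radio burst | telemetry dropout, ¬attitude-control fault, ¬ground-station outage) = 0.081934 / 0.140894 ≈ 0.5815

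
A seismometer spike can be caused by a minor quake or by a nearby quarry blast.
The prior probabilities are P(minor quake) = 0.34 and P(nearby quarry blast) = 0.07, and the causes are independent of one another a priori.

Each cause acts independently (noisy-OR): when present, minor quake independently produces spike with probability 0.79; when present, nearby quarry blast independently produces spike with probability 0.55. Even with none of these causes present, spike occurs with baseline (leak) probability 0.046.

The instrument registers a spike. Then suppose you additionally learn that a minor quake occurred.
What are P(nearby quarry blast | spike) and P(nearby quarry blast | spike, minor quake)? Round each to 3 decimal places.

P(nearby quarry blast | spike) ≈ 0.146; P(nearby quarry blast | spike, minor quake) ≈ 0.079

Under noisy-OR, P(spike | causes) = 1 − (1−0.046)·∏(1−qᵢ) over the active causes.
Weight on nearby quarry blast=true, given the evidence: 0.026366 + 0.021654 = 0.048020
The normalizing constant is 0.046×0.66×0.93 + 0.5707×0.66×0.07 + 0.79966×0.34×0.93 + 0.909847×0.34×0.07 = 0.329107
P(nearby quarry blast | spike) = 0.048020/0.329107 ≈ 0.146

Now also conditioning on minor quake=true:
Enumerate both values of nearby quarry blast and weight by the priors:
  P(spike | minor quake) = 0.79966*0.93 + 0.909847*0.07
        = 0.743684 + 0.063689 = 0.807373
Configurations with nearby quarry blast contribute 0.063689, so
  P(nearby quarry blast | spike, minor quake) = 0.063689 / 0.807373 ≈ 0.079
The drop from 0.146 to 0.079 is the explaining-away (discounting) effect.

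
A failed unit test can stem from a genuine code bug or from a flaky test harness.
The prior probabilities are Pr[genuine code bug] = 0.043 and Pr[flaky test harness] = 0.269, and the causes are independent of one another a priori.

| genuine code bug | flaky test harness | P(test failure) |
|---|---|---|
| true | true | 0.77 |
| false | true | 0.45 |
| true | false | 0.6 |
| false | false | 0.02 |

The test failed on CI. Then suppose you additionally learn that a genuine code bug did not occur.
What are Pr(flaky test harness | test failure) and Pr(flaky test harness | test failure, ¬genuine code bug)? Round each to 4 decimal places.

Pr(flaky test harness | test failure) ≈ 0.7916; Pr(flaky test harness | test failure, ¬genuine code bug) ≈ 0.8922

P(test failure) = 0.02*0.957*0.731 + 0.45*0.957*0.269 + 0.6*0.043*0.731 + 0.77*0.043*0.269 = 0.013991 + 0.115845 + 0.018860 + 0.008907 = 0.157603
Restricting to configurations with flaky test harness present: 0.115845 + 0.008907 = 0.124752.
P(flaky test harness | test failure) = 0.124752 / 0.157603 ≈ 0.7916

With the extra evidence:
Weight on flaky test harness=true, given the evidence: 0.45·0.269 = 0.121050
Denominator P(test failure | ¬genuine code bug): 0.02·0.731 + 0.45·0.269 = 0.135670
P(flaky test harness | test failure, ¬genuine code bug) = 0.121050/0.135670 ≈ 0.8922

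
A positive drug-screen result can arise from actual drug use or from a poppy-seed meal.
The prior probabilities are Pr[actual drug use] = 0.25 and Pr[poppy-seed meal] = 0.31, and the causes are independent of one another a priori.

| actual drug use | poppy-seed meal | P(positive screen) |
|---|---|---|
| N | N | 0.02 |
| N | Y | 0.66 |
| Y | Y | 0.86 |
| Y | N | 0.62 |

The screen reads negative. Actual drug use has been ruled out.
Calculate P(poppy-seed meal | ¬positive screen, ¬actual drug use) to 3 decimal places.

Sum P(¬positive screen|·) weighted by the priors over both values of poppy-seed meal:
  P(¬positive screen | ¬actual drug use) = 0.98·0.69 + 0.34·0.31
        = 0.676200 + 0.105400 = 0.781600
The terms with poppy-seed meal present sum to 0.105400, so
  P(poppy-seed meal | ¬positive screen, ¬actual drug use) = 0.105400 / 0.781600 ≈ 0.135

P(poppy-seed meal | ¬positive screen, ¬actual drug use) ≈ 0.135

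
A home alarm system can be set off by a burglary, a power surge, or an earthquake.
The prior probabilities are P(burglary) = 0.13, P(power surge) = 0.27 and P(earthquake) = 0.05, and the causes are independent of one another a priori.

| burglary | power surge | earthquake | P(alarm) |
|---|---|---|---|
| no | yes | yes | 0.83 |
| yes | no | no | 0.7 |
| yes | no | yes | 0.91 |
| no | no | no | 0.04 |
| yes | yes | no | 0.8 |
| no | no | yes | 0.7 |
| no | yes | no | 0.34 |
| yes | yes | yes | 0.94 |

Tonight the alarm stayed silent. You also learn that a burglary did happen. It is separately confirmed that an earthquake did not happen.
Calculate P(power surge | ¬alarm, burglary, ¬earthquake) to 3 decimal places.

P(¬alarm | burglary, ¬earthquake) = 0.3*0.73 + 0.2*0.27 = 0.219000 + 0.054000 = 0.273000
The power surge-present share is 0.2*0.27 = 0.054000.
P(power surge | ¬alarm, burglary, ¬earthquake) = 0.054000 / 0.273000 ≈ 0.198

P(power surge | ¬alarm, burglary, ¬earthquake) ≈ 0.198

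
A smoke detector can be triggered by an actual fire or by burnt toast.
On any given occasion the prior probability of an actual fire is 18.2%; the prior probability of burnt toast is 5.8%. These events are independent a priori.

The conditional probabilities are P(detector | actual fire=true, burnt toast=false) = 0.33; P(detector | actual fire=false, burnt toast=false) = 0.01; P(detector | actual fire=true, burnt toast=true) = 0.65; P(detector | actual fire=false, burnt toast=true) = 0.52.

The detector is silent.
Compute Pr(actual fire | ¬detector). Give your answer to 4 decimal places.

By total probability over the 4 (actual fire, burnt toast) configurations:
  P(¬detector) = 0.99×0.818×0.942 + 0.48×0.818×0.058 + 0.67×0.182×0.942 + 0.35×0.182×0.058
        = 0.762850 + 0.022773 + 0.114867 + 0.003695 = 0.904185
Configurations with actual fire contribute 0.118562, so
  P(actual fire | ¬detector) = 0.118562 / 0.904185 ≈ 0.1311

Pr(actual fire | ¬detector) ≈ 0.1311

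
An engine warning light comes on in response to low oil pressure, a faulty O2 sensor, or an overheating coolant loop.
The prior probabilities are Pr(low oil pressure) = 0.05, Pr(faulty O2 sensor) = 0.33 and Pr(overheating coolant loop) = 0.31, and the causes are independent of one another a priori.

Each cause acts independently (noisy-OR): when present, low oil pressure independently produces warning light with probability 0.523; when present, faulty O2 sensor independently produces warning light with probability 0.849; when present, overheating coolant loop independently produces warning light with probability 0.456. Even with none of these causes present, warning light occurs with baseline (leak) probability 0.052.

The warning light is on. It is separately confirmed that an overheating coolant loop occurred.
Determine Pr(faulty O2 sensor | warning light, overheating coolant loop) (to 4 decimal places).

Under noisy-OR, P(warning light | causes) = 1 − (1−0.052)·∏(1−qᵢ) over the active causes.
Sum P(warning light|·) weighted by the priors over the 4 (low oil pressure, faulty O2 sensor) configurations:
  P(warning light | overheating coolant loop) = 0.484288·0.95·0.67 + 0.922127·0.95·0.33 + 0.754005·0.05·0.67 + 0.962855·0.05·0.33
        = 0.308249 + 0.289087 + 0.025259 + 0.015887 = 0.638482
Configurations with faulty O2 sensor contribute 0.304974, so
  P(faulty O2 sensor | warning light, overheating coolant loop) = 0.304974 / 0.638482 ≈ 0.4777

Pr(faulty O2 sensor | warning light, overheating coolant loop) ≈ 0.4777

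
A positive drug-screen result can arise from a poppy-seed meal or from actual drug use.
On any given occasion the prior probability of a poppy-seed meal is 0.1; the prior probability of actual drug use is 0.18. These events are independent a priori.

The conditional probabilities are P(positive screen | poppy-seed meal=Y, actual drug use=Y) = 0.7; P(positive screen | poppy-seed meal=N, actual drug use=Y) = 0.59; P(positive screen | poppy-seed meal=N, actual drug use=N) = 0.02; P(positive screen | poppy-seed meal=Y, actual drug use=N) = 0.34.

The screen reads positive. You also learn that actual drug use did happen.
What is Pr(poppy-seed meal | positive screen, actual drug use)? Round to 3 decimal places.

Sum P(positive screen|·) weighted by the priors over both values of poppy-seed meal:
  P(positive screen | actual drug use) = 0.59·0.9 + 0.7·0.1
        = 0.531000 + 0.070000 = 0.601000
The terms with poppy-seed meal present sum to 0.070000, so
  P(poppy-seed meal | positive screen, actual drug use) = 0.070000 / 0.601000 ≈ 0.116

Pr(poppy-seed meal | positive screen, actual drug use) ≈ 0.116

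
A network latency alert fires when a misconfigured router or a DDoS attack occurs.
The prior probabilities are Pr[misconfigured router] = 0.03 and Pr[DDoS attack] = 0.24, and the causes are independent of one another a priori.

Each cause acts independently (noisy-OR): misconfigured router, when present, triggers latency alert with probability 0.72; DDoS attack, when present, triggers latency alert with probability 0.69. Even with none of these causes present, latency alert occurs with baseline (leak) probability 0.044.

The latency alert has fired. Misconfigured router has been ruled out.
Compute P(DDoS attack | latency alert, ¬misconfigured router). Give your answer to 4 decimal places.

P(DDoS attack | latency alert, ¬misconfigured router) ≈ 0.8347

Under noisy-OR, P(latency alert | causes) = 1 − (1−0.044)·∏(1−qᵢ) over the active causes.
P(latency alert | ¬misconfigured router) = 0.044×0.76 + 0.70364×0.24 = 0.033440 + 0.168874 = 0.202314
Of this, 0.168874 comes from 0.70364×0.24 (the DDoS attack=true cases).
P(DDoS attack | latency alert, ¬misconfigured router) = 0.168874 / 0.202314 ≈ 0.8347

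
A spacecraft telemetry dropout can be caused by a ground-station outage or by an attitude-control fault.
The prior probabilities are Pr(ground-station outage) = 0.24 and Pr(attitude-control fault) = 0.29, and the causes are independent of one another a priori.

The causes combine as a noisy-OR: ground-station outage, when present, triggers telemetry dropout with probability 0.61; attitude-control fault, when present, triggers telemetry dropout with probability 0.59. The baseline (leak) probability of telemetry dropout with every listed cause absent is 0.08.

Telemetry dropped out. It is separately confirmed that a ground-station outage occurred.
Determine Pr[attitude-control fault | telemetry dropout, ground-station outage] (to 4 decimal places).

Pr[attitude-control fault | telemetry dropout, ground-station outage] ≈ 0.3520

Under noisy-OR, P(telemetry dropout | causes) = 1 − (1−0.08)·∏(1−qᵢ) over the active causes.
By total probability over both values of attitude-control fault:
  P(telemetry dropout | ground-station outage) = 0.6412×0.71 + 0.852892×0.29
        = 0.455252 + 0.247339 = 0.702591
Keeping only the attitude-control fault-present terms gives 0.247339, so
  P(attitude-control fault | telemetry dropout, ground-station outage) = 0.247339 / 0.702591 ≈ 0.3520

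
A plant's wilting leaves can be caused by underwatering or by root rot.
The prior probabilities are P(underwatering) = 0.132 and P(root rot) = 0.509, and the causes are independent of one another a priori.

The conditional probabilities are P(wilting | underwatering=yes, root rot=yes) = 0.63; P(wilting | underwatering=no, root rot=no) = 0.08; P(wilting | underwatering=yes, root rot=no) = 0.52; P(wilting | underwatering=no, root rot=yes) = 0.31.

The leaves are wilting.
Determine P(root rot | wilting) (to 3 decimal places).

P(root rot | wilting) ≈ 0.726

P(wilting) = 0.08×0.868×0.491 + 0.31×0.868×0.509 + 0.52×0.132×0.491 + 0.63×0.132×0.509 = 0.034095 + 0.136962 + 0.033702 + 0.042328 = 0.247087
Of this, 0.179290 comes from 0.136962 + 0.042328 (the root rot=true cases).
Hence the posterior is 0.179290/0.247087 ≈ 0.726.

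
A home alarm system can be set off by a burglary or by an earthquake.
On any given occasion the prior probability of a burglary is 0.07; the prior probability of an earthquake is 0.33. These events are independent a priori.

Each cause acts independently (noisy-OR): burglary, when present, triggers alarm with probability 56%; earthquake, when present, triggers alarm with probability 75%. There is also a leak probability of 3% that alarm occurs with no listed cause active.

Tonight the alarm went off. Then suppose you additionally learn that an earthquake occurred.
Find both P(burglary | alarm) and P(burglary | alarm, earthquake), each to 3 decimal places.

P(burglary | alarm) ≈ 0.159; P(burglary | alarm, earthquake) ≈ 0.082

Under noisy-OR, P(alarm | causes) = 1 − (1−0.03)·∏(1−qᵢ) over the active causes.
By total probability over the 4 (burglary, earthquake) configurations:
  P(alarm) = 0.03·0.93·0.67 + 0.7575·0.93·0.33 + 0.5732·0.07·0.67 + 0.8933·0.07·0.33
        = 0.018693 + 0.232477 + 0.026883 + 0.020635 = 0.298688
Configurations with burglary contribute 0.047518, so
  P(burglary | alarm) = 0.047518 / 0.298688 ≈ 0.159

Now also conditioning on earthquake=true:
Numerator (weight on configurations with burglary): 0.8933·0.07 = 0.062531
Normalizer over all consistent configurations: 0.7575·0.93 + 0.8933·0.07 = 0.767006
Posterior = 0.062531 / 0.767006 ≈ 0.082
This is intercausal reasoning (explaining away): once earthquake accounts for the alarm, burglary becomes less likely.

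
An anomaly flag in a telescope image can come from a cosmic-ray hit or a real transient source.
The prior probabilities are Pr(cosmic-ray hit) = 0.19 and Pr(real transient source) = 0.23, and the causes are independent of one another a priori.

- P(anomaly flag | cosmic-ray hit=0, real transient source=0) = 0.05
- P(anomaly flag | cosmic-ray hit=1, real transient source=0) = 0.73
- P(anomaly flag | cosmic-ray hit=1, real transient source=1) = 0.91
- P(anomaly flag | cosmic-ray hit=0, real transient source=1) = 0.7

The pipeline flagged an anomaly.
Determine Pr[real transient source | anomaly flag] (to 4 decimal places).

P(anomaly flag) = 0.05*0.81*0.77 + 0.7*0.81*0.23 + 0.73*0.19*0.77 + 0.91*0.19*0.23 = 0.031185 + 0.130410 + 0.106799 + 0.039767 = 0.308161
The real transient source-present share is 0.130410 + 0.039767 = 0.170177.
P(real transient source | anomaly flag) = 0.170177 / 0.308161 ≈ 0.5522

Pr[real transient source | anomaly flag] ≈ 0.5522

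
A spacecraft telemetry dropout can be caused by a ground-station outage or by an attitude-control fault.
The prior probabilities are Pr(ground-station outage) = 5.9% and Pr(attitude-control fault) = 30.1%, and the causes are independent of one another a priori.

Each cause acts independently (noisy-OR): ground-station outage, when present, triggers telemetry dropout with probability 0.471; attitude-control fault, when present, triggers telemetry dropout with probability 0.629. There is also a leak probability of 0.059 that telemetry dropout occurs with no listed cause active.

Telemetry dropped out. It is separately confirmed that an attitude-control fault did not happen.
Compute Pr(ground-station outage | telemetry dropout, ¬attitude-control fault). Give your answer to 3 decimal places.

Under noisy-OR, P(telemetry dropout | causes) = 1 − (1−0.059)·∏(1−qᵢ) over the active causes.
P(telemetry dropout | ¬attitude-control fault) = 0.059*0.941 + 0.502211*0.059 = 0.055519 + 0.029630 = 0.085149
The ground-station outage-present share is 0.502211*0.059 = 0.029630.
So P(ground-station outage | telemetry dropout, ¬attitude-control fault) = 0.029630/0.085149 ≈ 0.348.

Pr(ground-station outage | telemetry dropout, ¬attitude-control fault) ≈ 0.348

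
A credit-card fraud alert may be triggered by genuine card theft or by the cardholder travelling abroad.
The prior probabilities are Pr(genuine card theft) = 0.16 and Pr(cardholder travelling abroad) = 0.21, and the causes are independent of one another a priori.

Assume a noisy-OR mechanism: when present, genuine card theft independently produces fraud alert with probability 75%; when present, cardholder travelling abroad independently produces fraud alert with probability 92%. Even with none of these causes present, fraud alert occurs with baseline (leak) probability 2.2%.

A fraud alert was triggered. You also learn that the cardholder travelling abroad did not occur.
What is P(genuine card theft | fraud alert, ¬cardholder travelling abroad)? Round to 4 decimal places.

Under noisy-OR, P(fraud alert | causes) = 1 − (1−0.022)·∏(1−qᵢ) over the active causes.
P(fraud alert | ¬cardholder travelling abroad) = 0.022×0.84 + 0.7555×0.16 = 0.018480 + 0.120880 = 0.139360
Of this, 0.120880 comes from 0.7555×0.16 (the genuine card theft=true cases).
So P(genuine card theft | fraud alert, ¬cardholder travelling abroad) = 0.120880/0.139360 ≈ 0.8674.

P(genuine card theft | fraud alert, ¬cardholder travelling abroad) ≈ 0.8674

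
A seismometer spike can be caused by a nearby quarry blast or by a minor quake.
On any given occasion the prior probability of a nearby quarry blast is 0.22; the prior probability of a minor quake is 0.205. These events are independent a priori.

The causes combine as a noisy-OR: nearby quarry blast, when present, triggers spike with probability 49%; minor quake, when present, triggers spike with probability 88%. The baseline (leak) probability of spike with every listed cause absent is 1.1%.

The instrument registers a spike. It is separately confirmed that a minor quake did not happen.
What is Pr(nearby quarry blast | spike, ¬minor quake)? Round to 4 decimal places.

Under noisy-OR, P(spike | causes) = 1 − (1−0.011)·∏(1−qᵢ) over the active causes.
Enumerate both values of nearby quarry blast and weight by the priors:
  P(spike | ¬minor quake) = 0.011×0.78 + 0.49561×0.22
        = 0.008580 + 0.109034 = 0.117614
The terms with nearby quarry blast present sum to 0.109034, so
  P(nearby quarry blast | spike, ¬minor quake) = 0.109034 / 0.117614 ≈ 0.9270

Pr(nearby quarry blast | spike, ¬minor quake) ≈ 0.9270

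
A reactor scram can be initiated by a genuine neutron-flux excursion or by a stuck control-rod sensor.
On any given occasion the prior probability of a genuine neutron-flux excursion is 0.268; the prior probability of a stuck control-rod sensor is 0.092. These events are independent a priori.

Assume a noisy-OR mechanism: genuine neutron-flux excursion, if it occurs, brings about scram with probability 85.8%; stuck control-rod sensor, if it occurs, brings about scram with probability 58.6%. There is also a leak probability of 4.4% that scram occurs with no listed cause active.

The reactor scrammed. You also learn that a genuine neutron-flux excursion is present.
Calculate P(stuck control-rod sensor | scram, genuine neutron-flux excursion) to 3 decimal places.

Under noisy-OR, P(scram | causes) = 1 − (1−0.044)·∏(1−qᵢ) over the active causes.
For the numerator, keep only stuck control-rod sensor=true terms: 0.943799*0.092 = 0.086830
The normalizing constant is 0.864248*0.908 + 0.943799*0.092 = 0.871567
P(stuck control-rod sensor | scram, genuine neutron-flux excursion) = 0.086830/0.871567 ≈ 0.100

P(stuck control-rod sensor | scram, genuine neutron-flux excursion) ≈ 0.100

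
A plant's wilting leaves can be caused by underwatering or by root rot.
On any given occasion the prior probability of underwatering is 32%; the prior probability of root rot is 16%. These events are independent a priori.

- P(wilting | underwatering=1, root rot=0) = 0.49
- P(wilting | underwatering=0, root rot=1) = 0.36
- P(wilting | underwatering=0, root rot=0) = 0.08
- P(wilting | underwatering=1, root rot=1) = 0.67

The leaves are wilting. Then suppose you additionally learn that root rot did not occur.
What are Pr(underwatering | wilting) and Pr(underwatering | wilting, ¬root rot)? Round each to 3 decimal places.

P(wilting) = 0.08×0.68×0.84 + 0.36×0.68×0.16 + 0.49×0.32×0.84 + 0.67×0.32×0.16 = 0.045696 + 0.039168 + 0.131712 + 0.034304 = 0.250880
The underwatering-present share is 0.131712 + 0.034304 = 0.166016.
P(underwatering | wilting) = 0.166016 / 0.250880 ≈ 0.662

Now condition on the additional information:
By total probability over both values of underwatering:
  P(wilting | ¬root rot) = 0.08*0.68 + 0.49*0.32
        = 0.054400 + 0.156800 = 0.211200
Keeping only the underwatering-present terms gives 0.156800, so
  P(underwatering | wilting, ¬root rot) = 0.156800 / 0.211200 ≈ 0.742

Pr(underwatering | wilting) ≈ 0.662; Pr(underwatering | wilting, ¬root rot) ≈ 0.742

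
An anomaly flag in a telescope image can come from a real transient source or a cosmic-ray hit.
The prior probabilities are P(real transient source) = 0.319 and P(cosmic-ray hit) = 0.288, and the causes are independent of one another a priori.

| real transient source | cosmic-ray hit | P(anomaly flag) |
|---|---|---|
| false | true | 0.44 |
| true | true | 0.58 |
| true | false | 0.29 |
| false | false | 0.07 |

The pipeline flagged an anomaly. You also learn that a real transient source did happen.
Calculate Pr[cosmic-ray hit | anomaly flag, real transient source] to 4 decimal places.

For the numerator, keep only cosmic-ray hit=true terms: 0.58·0.288 = 0.167040
The normalizing constant is 0.29·0.712 + 0.58·0.288 = 0.373520
P(cosmic-ray hit | anomaly flag, real transient source) = 0.167040/0.373520 ≈ 0.4472

Pr[cosmic-ray hit | anomaly flag, real transient source] ≈ 0.4472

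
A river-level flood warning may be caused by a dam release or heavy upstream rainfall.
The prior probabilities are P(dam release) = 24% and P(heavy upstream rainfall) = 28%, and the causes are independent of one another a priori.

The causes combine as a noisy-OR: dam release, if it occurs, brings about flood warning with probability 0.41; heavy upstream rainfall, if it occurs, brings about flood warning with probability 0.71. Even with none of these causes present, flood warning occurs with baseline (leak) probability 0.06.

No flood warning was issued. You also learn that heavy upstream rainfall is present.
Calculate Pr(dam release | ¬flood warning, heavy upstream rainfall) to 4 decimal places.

Under noisy-OR, P(flood warning | causes) = 1 − (1−0.06)·∏(1−qᵢ) over the active causes.
P(¬flood warning | heavy upstream rainfall) = 0.2726×0.76 + 0.160834×0.24 = 0.207176 + 0.038600 = 0.245776
The dam release-present share is 0.160834×0.24 = 0.038600.
P(dam release | ¬flood warning, heavy upstream rainfall) = 0.038600 / 0.245776 ≈ 0.1571

Pr(dam release | ¬flood warning, heavy upstream rainfall) ≈ 0.1571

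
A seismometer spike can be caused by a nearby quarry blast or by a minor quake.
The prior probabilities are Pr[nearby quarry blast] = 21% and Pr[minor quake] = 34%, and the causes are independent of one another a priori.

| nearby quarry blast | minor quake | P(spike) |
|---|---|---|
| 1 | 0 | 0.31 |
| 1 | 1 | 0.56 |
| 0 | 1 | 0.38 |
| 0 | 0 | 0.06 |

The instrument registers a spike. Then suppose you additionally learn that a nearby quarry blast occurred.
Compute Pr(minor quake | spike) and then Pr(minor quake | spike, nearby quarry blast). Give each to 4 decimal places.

P(spike) = 0.06*0.79*0.66 + 0.38*0.79*0.34 + 0.31*0.21*0.66 + 0.56*0.21*0.34 = 0.031284 + 0.102068 + 0.042966 + 0.039984 = 0.216302
The minor quake-present share is 0.102068 + 0.039984 = 0.142052.
P(minor quake | spike) = 0.142052 / 0.216302 ≈ 0.6567

Now condition on the additional information:
P(spike | nearby quarry blast) = 0.31·0.66 + 0.56·0.34 = 0.204600 + 0.190400 = 0.395000
The minor quake-present share is 0.56·0.34 = 0.190400.
Hence the posterior is 0.190400/0.395000 ≈ 0.4820.

Pr(minor quake | spike) ≈ 0.6567; Pr(minor quake | spike, nearby quarry blast) ≈ 0.4820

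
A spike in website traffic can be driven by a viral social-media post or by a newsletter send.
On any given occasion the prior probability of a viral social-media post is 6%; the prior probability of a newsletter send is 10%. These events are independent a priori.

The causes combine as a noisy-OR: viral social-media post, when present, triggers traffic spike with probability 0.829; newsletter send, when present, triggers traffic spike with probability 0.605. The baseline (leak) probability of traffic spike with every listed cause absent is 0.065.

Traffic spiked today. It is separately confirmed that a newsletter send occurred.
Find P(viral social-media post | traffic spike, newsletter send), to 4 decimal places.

Under noisy-OR, P(traffic spike | causes) = 1 − (1−0.065)·∏(1−qᵢ) over the active causes.
Sum P(traffic spike|·) weighted by the priors over both values of viral social-media post:
  P(traffic spike | newsletter send) = 0.630675*0.94 + 0.936845*0.06
        = 0.592834 + 0.056211 = 0.649045
Configurations with viral social-media post contribute 0.056211, so
  P(viral social-media post | traffic spike, newsletter send) = 0.056211 / 0.649045 ≈ 0.0866

P(viral social-media post | traffic spike, newsletter send) ≈ 0.0866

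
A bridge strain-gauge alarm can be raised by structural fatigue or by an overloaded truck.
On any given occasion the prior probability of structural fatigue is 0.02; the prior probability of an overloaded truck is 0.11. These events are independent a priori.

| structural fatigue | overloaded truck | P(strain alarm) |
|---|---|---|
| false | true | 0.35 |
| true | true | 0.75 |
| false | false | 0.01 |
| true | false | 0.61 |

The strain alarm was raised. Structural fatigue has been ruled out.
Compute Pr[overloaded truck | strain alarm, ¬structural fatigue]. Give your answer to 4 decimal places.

Sum P(strain alarm|·) weighted by the priors over both values of overloaded truck:
  P(strain alarm | ¬structural fatigue) = 0.01·0.89 + 0.35·0.11
        = 0.008900 + 0.038500 = 0.047400
Configurations with overloaded truck contribute 0.038500, so
  P(overloaded truck | strain alarm, ¬structural fatigue) = 0.038500 / 0.047400 ≈ 0.8122

Pr[overloaded truck | strain alarm, ¬structural fatigue] ≈ 0.8122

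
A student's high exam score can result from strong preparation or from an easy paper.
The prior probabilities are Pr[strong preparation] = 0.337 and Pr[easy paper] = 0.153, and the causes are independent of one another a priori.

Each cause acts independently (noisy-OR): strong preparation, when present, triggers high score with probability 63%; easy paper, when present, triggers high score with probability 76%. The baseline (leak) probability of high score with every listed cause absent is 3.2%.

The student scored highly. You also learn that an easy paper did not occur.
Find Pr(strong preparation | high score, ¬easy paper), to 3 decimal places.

Pr(strong preparation | high score, ¬easy paper) ≈ 0.911

Under noisy-OR, P(high score | causes) = 1 − (1−0.032)·∏(1−qᵢ) over the active causes.
P(high score | ¬easy paper) = 0.032·0.663 + 0.64184·0.337 = 0.021216 + 0.216300 = 0.237516
The strong preparation-present share is 0.64184·0.337 = 0.216300.
P(strong preparation | high score, ¬easy paper) = 0.216300 / 0.237516 ≈ 0.911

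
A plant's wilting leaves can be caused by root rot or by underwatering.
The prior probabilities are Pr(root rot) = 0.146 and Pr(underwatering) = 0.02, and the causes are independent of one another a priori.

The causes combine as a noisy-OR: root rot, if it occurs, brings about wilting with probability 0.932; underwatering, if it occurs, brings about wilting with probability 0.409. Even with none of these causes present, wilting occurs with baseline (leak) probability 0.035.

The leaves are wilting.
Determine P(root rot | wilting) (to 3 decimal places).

Under noisy-OR, P(wilting | causes) = 1 − (1−0.035)·∏(1−qᵢ) over the active causes.
For the numerator, keep only root rot=true terms: 0.133691 + 0.002807 = 0.136498
Denominator P(wilting): 0.035*0.854*0.98 + 0.429685*0.854*0.02 + 0.93438*0.146*0.98 + 0.961219*0.146*0.02 = 0.173129
Posterior = 0.136498 / 0.173129 ≈ 0.788

P(root rot | wilting) ≈ 0.788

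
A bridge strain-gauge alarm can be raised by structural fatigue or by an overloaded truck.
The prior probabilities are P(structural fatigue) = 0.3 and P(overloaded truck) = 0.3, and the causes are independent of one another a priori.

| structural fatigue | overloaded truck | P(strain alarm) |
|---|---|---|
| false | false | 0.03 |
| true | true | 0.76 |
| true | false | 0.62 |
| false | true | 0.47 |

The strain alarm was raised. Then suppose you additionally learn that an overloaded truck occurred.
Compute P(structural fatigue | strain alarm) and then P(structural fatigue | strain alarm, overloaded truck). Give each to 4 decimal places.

P(structural fatigue | strain alarm) ≈ 0.6365; P(structural fatigue | strain alarm, overloaded truck) ≈ 0.4093

P(strain alarm) = 0.03*0.7*0.7 + 0.47*0.7*0.3 + 0.62*0.3*0.7 + 0.76*0.3*0.3 = 0.014700 + 0.098700 + 0.130200 + 0.068400 = 0.312000
Of this, 0.198600 comes from 0.130200 + 0.068400 (the structural fatigue=true cases).
So P(structural fatigue | strain alarm) = 0.198600/0.312000 ≈ 0.6365.

Now condition on the additional information:
For the numerator, keep only structural fatigue=true terms: 0.76*0.3 = 0.228000
Denominator P(strain alarm | overloaded truck): 0.47*0.7 + 0.76*0.3 = 0.557000
Posterior = 0.228000 / 0.557000 ≈ 0.4093
Conditioning on overloaded truck lowers the posterior on structural fatigue: the classic explaining-away effect in a common-effect structure.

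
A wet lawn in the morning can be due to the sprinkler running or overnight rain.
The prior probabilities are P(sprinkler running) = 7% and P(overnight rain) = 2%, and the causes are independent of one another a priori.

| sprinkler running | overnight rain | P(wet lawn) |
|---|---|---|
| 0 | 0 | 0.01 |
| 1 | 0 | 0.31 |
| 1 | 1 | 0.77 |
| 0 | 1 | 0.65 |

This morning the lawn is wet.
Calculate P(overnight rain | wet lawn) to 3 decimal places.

P(overnight rain | wet lawn) ≈ 0.302

Weight on overnight rain=true, given the evidence: 0.012090 + 0.001078 = 0.013168
Normalizer over all consistent configurations: 0.01*0.93*0.98 + 0.65*0.93*0.02 + 0.31*0.07*0.98 + 0.77*0.07*0.02 = 0.043548
P(overnight rain | wet lawn) = 0.013168/0.043548 ≈ 0.302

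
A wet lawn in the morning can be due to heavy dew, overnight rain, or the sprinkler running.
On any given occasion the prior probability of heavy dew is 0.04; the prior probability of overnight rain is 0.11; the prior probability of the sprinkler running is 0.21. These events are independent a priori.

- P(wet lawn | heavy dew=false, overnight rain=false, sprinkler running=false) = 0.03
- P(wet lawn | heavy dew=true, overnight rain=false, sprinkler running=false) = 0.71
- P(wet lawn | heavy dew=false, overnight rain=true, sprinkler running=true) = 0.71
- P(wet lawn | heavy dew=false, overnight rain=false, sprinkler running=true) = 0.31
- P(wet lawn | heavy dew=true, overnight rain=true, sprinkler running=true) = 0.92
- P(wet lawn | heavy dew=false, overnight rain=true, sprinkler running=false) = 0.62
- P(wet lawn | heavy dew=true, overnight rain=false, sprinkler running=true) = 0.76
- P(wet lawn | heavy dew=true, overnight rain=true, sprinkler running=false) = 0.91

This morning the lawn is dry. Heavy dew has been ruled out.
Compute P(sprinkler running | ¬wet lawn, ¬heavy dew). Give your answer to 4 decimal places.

P(sprinkler running | ¬wet lawn, ¬heavy dew) ≈ 0.1595

For the numerator, keep only sprinkler running=true terms: 0.128961 + 0.006699 = 0.135660
Denominator P(¬wet lawn | ¬heavy dew): 0.97·0.89·0.79 + 0.69·0.89·0.21 + 0.38·0.11·0.79 + 0.29·0.11·0.21 = 0.850689
P(sprinkler running | ¬wet lawn, ¬heavy dew) = 0.135660/0.850689 ≈ 0.1595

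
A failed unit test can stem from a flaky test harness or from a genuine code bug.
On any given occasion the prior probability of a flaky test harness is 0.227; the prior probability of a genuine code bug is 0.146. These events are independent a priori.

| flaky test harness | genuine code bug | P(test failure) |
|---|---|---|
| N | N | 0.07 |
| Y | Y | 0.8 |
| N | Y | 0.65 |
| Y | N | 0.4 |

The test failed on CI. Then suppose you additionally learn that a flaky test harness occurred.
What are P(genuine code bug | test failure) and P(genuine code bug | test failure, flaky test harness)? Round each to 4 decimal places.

Weight on genuine code bug=true, given the evidence: 0.073358 + 0.026514 = 0.099872
The normalizing constant is 0.07×0.773×0.854 + 0.65×0.773×0.146 + 0.4×0.227×0.854 + 0.8×0.227×0.146 = 0.223625
P(genuine code bug | test failure) = 0.099872/0.223625 ≈ 0.4466

Now condition on the additional information:
Weight on genuine code bug=true, given the evidence: 0.8*0.146 = 0.116800
Denominator P(test failure | flaky test harness): 0.4*0.854 + 0.8*0.146 = 0.458400
P(genuine code bug | test failure, flaky test harness) = 0.116800/0.458400 ≈ 0.2548
This is intercausal reasoning (explaining away): once flaky test harness accounts for the test failure, genuine code bug becomes less likely.

P(genuine code bug | test failure) ≈ 0.4466; P(genuine code bug | test failure, flaky test harness) ≈ 0.2548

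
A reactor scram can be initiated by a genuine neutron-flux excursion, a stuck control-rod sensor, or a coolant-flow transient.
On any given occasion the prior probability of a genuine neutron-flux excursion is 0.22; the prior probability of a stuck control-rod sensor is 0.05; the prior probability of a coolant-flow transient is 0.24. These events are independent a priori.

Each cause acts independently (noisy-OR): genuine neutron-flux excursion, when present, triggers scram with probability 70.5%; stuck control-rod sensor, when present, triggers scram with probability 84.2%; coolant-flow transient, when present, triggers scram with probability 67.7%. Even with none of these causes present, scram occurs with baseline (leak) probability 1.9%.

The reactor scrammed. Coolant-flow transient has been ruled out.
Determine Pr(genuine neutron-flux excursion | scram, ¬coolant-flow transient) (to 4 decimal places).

Under noisy-OR, P(scram | causes) = 1 − (1−0.019)·∏(1−qᵢ) over the active causes.
P(scram | ¬coolant-flow transient) = 0.019·0.78·0.95 + 0.845002·0.78·0.05 + 0.710605·0.22·0.95 + 0.954276·0.22·0.05 = 0.014079 + 0.032955 + 0.148516 + 0.010497 = 0.206047
Of this, 0.159013 comes from 0.148516 + 0.010497 (the genuine neutron-flux excursion=true cases).
P(genuine neutron-flux excursion | scram, ¬coolant-flow transient) = 0.159013 / 0.206047 ≈ 0.7717

Pr(genuine neutron-flux excursion | scram, ¬coolant-flow transient) ≈ 0.7717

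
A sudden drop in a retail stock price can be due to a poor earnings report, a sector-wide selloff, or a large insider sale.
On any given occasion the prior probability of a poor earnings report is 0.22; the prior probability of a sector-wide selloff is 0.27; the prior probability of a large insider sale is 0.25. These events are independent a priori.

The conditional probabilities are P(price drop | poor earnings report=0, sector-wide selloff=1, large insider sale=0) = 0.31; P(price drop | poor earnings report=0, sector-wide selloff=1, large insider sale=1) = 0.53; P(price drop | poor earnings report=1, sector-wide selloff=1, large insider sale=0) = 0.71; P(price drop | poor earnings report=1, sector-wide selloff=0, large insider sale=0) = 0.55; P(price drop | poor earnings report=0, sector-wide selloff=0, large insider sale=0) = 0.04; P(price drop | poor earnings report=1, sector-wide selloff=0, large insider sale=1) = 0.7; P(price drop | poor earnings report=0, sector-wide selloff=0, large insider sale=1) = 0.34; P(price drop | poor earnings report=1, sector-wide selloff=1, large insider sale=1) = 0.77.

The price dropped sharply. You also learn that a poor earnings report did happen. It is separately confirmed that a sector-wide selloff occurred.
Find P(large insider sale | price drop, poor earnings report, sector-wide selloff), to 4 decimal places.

Enumerate both values of large insider sale and weight by the priors:
  P(price drop | poor earnings report, sector-wide selloff) = 0.71·0.75 + 0.77·0.25
        = 0.532500 + 0.192500 = 0.725000
Configurations with large insider sale contribute 0.192500, so
  P(large insider sale | price drop, poor earnings report, sector-wide selloff) = 0.192500 / 0.725000 ≈ 0.2655

P(large insider sale | price drop, poor earnings report, sector-wide selloff) ≈ 0.2655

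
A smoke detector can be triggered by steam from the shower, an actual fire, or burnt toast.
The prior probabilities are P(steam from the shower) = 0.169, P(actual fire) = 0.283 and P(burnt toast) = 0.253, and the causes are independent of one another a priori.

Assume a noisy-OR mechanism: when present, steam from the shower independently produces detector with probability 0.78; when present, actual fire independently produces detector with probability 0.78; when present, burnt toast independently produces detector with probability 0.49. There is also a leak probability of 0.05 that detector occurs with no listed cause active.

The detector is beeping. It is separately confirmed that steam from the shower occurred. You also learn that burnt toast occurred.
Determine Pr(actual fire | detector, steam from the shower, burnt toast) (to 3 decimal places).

Under noisy-OR, P(detector | causes) = 1 − (1−0.05)·∏(1−qᵢ) over the active causes.
Weight on actual fire=true, given the evidence: 0.97655*0.283 = 0.276364
Normalizer over all consistent configurations: 0.89341*0.717 + 0.97655*0.283 = 0.916939
P(actual fire | detector, steam from the shower, burnt toast) = 0.276364/0.916939 ≈ 0.301

Pr(actual fire | detector, steam from the shower, burnt toast) ≈ 0.301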